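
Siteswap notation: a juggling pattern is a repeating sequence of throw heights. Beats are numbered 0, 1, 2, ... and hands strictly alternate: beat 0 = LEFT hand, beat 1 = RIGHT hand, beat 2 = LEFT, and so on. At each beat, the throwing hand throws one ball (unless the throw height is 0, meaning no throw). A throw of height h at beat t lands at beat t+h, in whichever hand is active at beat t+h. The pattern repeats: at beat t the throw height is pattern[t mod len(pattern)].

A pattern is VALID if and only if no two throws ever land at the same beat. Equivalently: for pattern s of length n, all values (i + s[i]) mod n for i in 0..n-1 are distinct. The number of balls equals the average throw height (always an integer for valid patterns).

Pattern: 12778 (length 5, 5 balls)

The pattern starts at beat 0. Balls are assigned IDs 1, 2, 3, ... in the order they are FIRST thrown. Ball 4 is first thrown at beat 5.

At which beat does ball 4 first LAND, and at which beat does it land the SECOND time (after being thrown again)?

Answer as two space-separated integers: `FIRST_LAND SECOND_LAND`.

Answer: 6 8

Derivation:
Beat 0 (L): throw ball1 h=1 -> lands@1:R; in-air after throw: [b1@1:R]
Beat 1 (R): throw ball1 h=2 -> lands@3:R; in-air after throw: [b1@3:R]
Beat 2 (L): throw ball2 h=7 -> lands@9:R; in-air after throw: [b1@3:R b2@9:R]
Beat 3 (R): throw ball1 h=7 -> lands@10:L; in-air after throw: [b2@9:R b1@10:L]
Beat 4 (L): throw ball3 h=8 -> lands@12:L; in-air after throw: [b2@9:R b1@10:L b3@12:L]
Beat 5 (R): throw ball4 h=1 -> lands@6:L; in-air after throw: [b4@6:L b2@9:R b1@10:L b3@12:L]
Beat 6 (L): throw ball4 h=2 -> lands@8:L; in-air after throw: [b4@8:L b2@9:R b1@10:L b3@12:L]
Beat 7 (R): throw ball5 h=7 -> lands@14:L; in-air after throw: [b4@8:L b2@9:R b1@10:L b3@12:L b5@14:L]
Beat 8 (L): throw ball4 h=7 -> lands@15:R; in-air after throw: [b2@9:R b1@10:L b3@12:L b5@14:L b4@15:R]
Ball 4: thrown@5 h=1 -> first land @6; rethrown@6 h=2 -> second land @8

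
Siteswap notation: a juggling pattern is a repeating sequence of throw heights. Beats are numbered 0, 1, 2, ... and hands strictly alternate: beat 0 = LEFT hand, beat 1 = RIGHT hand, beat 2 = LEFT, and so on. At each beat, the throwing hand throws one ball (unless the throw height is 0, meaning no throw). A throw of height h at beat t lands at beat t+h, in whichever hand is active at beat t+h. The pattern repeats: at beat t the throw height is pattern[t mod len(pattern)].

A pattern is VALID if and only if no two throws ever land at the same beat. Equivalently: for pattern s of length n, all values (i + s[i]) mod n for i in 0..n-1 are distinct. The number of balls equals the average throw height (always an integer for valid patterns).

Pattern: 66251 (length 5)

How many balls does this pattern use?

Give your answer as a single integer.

Pattern = [6, 6, 2, 5, 1], length n = 5
  position 0: throw height = 6, running sum = 6
  position 1: throw height = 6, running sum = 12
  position 2: throw height = 2, running sum = 14
  position 3: throw height = 5, running sum = 19
  position 4: throw height = 1, running sum = 20
Total sum = 20; balls = sum / n = 20 / 5 = 4

Answer: 4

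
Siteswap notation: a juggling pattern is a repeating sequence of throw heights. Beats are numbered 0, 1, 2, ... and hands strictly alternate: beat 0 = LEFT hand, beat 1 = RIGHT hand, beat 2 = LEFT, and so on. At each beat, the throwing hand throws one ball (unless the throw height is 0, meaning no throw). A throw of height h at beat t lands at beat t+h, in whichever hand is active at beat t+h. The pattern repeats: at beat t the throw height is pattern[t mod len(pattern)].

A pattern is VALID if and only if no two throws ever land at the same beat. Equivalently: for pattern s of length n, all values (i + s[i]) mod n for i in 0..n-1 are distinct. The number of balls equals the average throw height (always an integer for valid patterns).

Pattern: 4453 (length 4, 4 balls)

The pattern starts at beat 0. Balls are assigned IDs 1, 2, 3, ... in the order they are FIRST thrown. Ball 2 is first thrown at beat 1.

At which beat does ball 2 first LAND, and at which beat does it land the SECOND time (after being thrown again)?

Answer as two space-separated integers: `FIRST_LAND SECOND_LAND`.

Beat 0 (L): throw ball1 h=4 -> lands@4:L; in-air after throw: [b1@4:L]
Beat 1 (R): throw ball2 h=4 -> lands@5:R; in-air after throw: [b1@4:L b2@5:R]
Beat 2 (L): throw ball3 h=5 -> lands@7:R; in-air after throw: [b1@4:L b2@5:R b3@7:R]
Beat 3 (R): throw ball4 h=3 -> lands@6:L; in-air after throw: [b1@4:L b2@5:R b4@6:L b3@7:R]
Beat 4 (L): throw ball1 h=4 -> lands@8:L; in-air after throw: [b2@5:R b4@6:L b3@7:R b1@8:L]
Beat 5 (R): throw ball2 h=4 -> lands@9:R; in-air after throw: [b4@6:L b3@7:R b1@8:L b2@9:R]
Beat 6 (L): throw ball4 h=5 -> lands@11:R; in-air after throw: [b3@7:R b1@8:L b2@9:R b4@11:R]
Beat 7 (R): throw ball3 h=3 -> lands@10:L; in-air after throw: [b1@8:L b2@9:R b3@10:L b4@11:R]
Beat 8 (L): throw ball1 h=4 -> lands@12:L; in-air after throw: [b2@9:R b3@10:L b4@11:R b1@12:L]
Beat 9 (R): throw ball2 h=4 -> lands@13:R; in-air after throw: [b3@10:L b4@11:R b1@12:L b2@13:R]
Ball 2: thrown@1 h=4 -> first land @5; rethrown@5 h=4 -> second land @9

Answer: 5 9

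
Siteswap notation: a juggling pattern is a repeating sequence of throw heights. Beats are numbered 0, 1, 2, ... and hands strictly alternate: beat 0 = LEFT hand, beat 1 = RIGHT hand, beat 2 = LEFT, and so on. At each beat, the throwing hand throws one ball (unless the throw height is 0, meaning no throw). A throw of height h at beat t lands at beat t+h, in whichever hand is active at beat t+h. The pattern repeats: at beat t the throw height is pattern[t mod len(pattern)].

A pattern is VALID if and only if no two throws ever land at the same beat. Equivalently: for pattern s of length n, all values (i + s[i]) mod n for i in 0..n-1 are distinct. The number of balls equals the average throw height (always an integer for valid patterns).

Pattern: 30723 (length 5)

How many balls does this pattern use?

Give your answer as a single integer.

Answer: 3

Derivation:
Pattern = [3, 0, 7, 2, 3], length n = 5
  position 0: throw height = 3, running sum = 3
  position 1: throw height = 0, running sum = 3
  position 2: throw height = 7, running sum = 10
  position 3: throw height = 2, running sum = 12
  position 4: throw height = 3, running sum = 15
Total sum = 15; balls = sum / n = 15 / 5 = 3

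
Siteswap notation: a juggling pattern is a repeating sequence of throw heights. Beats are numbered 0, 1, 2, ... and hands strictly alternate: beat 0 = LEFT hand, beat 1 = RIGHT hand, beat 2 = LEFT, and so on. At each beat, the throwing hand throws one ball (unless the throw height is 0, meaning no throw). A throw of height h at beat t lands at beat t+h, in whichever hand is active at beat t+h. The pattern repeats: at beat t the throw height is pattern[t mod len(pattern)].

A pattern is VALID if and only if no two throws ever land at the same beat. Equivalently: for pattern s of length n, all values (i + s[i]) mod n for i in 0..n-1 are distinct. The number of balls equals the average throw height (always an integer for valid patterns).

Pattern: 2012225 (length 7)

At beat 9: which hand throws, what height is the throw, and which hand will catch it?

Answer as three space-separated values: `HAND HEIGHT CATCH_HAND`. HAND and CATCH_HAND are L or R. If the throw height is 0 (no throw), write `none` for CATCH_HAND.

Beat 9: 9 mod 2 = 1, so hand = R
Throw height = pattern[9 mod 7] = pattern[2] = 1
Lands at beat 9+1=10, 10 mod 2 = 0, so catch hand = L

Answer: R 1 L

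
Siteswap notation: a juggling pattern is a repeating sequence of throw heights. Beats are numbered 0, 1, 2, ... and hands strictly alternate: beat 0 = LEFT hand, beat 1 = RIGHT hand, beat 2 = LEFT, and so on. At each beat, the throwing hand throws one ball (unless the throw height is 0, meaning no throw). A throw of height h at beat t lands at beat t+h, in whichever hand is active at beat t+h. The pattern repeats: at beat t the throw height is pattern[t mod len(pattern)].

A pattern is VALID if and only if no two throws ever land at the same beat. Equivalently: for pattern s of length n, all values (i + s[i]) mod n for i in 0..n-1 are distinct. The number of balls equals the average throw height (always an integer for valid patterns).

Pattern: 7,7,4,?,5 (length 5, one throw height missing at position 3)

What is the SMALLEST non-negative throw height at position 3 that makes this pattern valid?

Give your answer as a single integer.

i=0: (0 + 7) mod 5 = 2
i=1: (1 + 7) mod 5 = 3
i=2: (2 + 4) mod 5 = 1
i=3: s[i]=? (unknown)
i=4: (4 + 5) mod 5 = 4
Known residues: [1, 2, 3, 4]; need a permutation of 0..4, so missing residue r = 0
Need (3 + s) mod 5 = 0; smallest s = (0 - 3) mod 5 = 2

Answer: 2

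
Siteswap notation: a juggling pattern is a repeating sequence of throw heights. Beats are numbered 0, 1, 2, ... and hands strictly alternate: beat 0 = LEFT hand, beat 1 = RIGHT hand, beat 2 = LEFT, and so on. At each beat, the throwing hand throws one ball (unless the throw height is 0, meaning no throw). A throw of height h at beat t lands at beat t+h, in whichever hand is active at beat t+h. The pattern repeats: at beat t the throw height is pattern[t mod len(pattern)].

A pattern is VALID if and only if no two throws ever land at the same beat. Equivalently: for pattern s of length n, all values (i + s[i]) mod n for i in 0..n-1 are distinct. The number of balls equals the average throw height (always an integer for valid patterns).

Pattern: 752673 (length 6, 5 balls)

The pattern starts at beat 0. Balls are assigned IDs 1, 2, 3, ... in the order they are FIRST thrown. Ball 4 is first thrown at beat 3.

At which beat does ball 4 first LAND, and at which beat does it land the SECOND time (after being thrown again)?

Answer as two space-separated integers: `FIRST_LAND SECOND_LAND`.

Answer: 9 15

Derivation:
Beat 0 (L): throw ball1 h=7 -> lands@7:R; in-air after throw: [b1@7:R]
Beat 1 (R): throw ball2 h=5 -> lands@6:L; in-air after throw: [b2@6:L b1@7:R]
Beat 2 (L): throw ball3 h=2 -> lands@4:L; in-air after throw: [b3@4:L b2@6:L b1@7:R]
Beat 3 (R): throw ball4 h=6 -> lands@9:R; in-air after throw: [b3@4:L b2@6:L b1@7:R b4@9:R]
Beat 4 (L): throw ball3 h=7 -> lands@11:R; in-air after throw: [b2@6:L b1@7:R b4@9:R b3@11:R]
Beat 5 (R): throw ball5 h=3 -> lands@8:L; in-air after throw: [b2@6:L b1@7:R b5@8:L b4@9:R b3@11:R]
Beat 6 (L): throw ball2 h=7 -> lands@13:R; in-air after throw: [b1@7:R b5@8:L b4@9:R b3@11:R b2@13:R]
Beat 7 (R): throw ball1 h=5 -> lands@12:L; in-air after throw: [b5@8:L b4@9:R b3@11:R b1@12:L b2@13:R]
Beat 8 (L): throw ball5 h=2 -> lands@10:L; in-air after throw: [b4@9:R b5@10:L b3@11:R b1@12:L b2@13:R]
Beat 9 (R): throw ball4 h=6 -> lands@15:R; in-air after throw: [b5@10:L b3@11:R b1@12:L b2@13:R b4@15:R]
Beat 10 (L): throw ball5 h=7 -> lands@17:R; in-air after throw: [b3@11:R b1@12:L b2@13:R b4@15:R b5@17:R]
Beat 11 (R): throw ball3 h=3 -> lands@14:L; in-air after throw: [b1@12:L b2@13:R b3@14:L b4@15:R b5@17:R]
Beat 12 (L): throw ball1 h=7 -> lands@19:R; in-air after throw: [b2@13:R b3@14:L b4@15:R b5@17:R b1@19:R]
Beat 13 (R): throw ball2 h=5 -> lands@18:L; in-air after throw: [b3@14:L b4@15:R b5@17:R b2@18:L b1@19:R]
Beat 14 (L): throw ball3 h=2 -> lands@16:L; in-air after throw: [b4@15:R b3@16:L b5@17:R b2@18:L b1@19:R]
Beat 15 (R): throw ball4 h=6 -> lands@21:R; in-air after throw: [b3@16:L b5@17:R b2@18:L b1@19:R b4@21:R]
Ball 4: thrown@3 h=6 -> first land @9; rethrown@9 h=6 -> second land @15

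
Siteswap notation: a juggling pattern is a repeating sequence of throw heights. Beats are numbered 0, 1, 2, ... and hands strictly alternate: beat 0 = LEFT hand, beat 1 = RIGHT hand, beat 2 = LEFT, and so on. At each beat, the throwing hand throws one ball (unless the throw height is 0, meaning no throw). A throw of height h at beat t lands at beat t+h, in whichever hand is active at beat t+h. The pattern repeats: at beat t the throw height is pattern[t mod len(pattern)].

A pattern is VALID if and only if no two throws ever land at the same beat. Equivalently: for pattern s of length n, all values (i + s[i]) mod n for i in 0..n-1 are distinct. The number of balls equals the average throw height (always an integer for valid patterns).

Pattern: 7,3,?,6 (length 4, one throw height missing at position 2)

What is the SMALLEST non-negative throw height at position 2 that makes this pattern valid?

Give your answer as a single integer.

i=0: (0 + 7) mod 4 = 3
i=1: (1 + 3) mod 4 = 0
i=2: s[i]=? (unknown)
i=3: (3 + 6) mod 4 = 1
Known residues: [0, 1, 3]; need a permutation of 0..3, so missing residue r = 2
Need (2 + s) mod 4 = 2; smallest s = (2 - 2) mod 4 = 0

Answer: 0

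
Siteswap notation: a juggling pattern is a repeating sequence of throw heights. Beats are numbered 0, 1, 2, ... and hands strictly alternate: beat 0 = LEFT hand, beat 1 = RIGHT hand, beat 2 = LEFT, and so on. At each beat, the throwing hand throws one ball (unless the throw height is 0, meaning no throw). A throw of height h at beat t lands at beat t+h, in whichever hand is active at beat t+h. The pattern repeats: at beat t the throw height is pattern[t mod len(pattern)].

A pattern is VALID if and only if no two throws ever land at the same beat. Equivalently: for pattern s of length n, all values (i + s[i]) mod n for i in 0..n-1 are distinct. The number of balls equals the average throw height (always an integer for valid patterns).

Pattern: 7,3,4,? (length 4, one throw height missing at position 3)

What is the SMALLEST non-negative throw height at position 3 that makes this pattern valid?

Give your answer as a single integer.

i=0: (0 + 7) mod 4 = 3
i=1: (1 + 3) mod 4 = 0
i=2: (2 + 4) mod 4 = 2
i=3: s[i]=? (unknown)
Known residues: [0, 2, 3]; need a permutation of 0..3, so missing residue r = 1
Need (3 + s) mod 4 = 1; smallest s = (1 - 3) mod 4 = 2

Answer: 2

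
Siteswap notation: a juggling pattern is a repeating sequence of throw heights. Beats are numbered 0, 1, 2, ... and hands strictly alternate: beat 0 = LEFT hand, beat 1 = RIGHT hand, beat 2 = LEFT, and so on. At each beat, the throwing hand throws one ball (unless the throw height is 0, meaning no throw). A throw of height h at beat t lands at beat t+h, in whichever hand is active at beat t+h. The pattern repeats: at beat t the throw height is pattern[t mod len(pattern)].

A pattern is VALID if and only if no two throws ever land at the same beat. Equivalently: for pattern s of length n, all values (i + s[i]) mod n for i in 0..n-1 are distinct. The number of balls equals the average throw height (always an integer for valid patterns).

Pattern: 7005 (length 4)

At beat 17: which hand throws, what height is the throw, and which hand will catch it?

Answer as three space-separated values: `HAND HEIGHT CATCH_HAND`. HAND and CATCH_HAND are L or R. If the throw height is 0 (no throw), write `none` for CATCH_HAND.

Beat 17: 17 mod 2 = 1, so hand = R
Throw height = pattern[17 mod 4] = pattern[1] = 0

Answer: R 0 none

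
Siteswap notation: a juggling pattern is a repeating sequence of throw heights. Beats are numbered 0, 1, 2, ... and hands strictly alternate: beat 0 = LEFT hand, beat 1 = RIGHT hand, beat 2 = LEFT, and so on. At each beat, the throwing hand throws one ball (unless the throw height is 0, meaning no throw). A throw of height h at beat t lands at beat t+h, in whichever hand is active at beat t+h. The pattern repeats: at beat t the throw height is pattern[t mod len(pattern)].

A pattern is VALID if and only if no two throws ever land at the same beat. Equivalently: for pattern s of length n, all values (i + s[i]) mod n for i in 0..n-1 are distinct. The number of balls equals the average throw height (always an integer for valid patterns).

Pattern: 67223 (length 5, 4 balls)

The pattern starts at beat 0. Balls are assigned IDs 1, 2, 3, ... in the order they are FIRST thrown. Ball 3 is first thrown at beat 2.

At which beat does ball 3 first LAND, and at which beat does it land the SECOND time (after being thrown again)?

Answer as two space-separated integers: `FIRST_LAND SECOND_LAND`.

Answer: 4 7

Derivation:
Beat 0 (L): throw ball1 h=6 -> lands@6:L; in-air after throw: [b1@6:L]
Beat 1 (R): throw ball2 h=7 -> lands@8:L; in-air after throw: [b1@6:L b2@8:L]
Beat 2 (L): throw ball3 h=2 -> lands@4:L; in-air after throw: [b3@4:L b1@6:L b2@8:L]
Beat 3 (R): throw ball4 h=2 -> lands@5:R; in-air after throw: [b3@4:L b4@5:R b1@6:L b2@8:L]
Beat 4 (L): throw ball3 h=3 -> lands@7:R; in-air after throw: [b4@5:R b1@6:L b3@7:R b2@8:L]
Beat 5 (R): throw ball4 h=6 -> lands@11:R; in-air after throw: [b1@6:L b3@7:R b2@8:L b4@11:R]
Beat 6 (L): throw ball1 h=7 -> lands@13:R; in-air after throw: [b3@7:R b2@8:L b4@11:R b1@13:R]
Beat 7 (R): throw ball3 h=2 -> lands@9:R; in-air after throw: [b2@8:L b3@9:R b4@11:R b1@13:R]
Ball 3: thrown@2 h=2 -> first land @4; rethrown@4 h=3 -> second land @7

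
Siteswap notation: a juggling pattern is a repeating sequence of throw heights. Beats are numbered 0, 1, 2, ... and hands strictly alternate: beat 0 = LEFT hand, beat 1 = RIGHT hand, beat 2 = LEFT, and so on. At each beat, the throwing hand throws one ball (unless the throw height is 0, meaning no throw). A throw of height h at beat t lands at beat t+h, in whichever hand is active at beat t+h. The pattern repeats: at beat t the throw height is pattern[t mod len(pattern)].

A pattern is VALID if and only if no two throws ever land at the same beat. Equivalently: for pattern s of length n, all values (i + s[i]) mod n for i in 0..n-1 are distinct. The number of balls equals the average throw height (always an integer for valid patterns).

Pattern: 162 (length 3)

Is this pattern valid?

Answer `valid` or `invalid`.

Answer: invalid

Derivation:
i=0: (i + s[i]) mod n = (0 + 1) mod 3 = 1
i=1: (i + s[i]) mod n = (1 + 6) mod 3 = 1
i=2: (i + s[i]) mod n = (2 + 2) mod 3 = 1
Residues: [1, 1, 1], distinct: False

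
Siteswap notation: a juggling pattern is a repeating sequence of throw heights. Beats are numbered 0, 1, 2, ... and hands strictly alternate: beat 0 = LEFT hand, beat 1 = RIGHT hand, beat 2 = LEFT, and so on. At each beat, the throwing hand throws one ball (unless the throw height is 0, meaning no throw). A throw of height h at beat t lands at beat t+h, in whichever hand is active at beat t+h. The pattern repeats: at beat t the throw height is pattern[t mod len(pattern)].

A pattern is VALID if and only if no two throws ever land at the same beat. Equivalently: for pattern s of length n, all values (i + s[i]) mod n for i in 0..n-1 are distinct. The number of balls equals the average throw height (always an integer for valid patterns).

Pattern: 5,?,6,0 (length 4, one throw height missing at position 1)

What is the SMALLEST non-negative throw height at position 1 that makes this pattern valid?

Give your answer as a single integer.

i=0: (0 + 5) mod 4 = 1
i=1: s[i]=? (unknown)
i=2: (2 + 6) mod 4 = 0
i=3: (3 + 0) mod 4 = 3
Known residues: [0, 1, 3]; need a permutation of 0..3, so missing residue r = 2
Need (1 + s) mod 4 = 2; smallest s = (2 - 1) mod 4 = 1

Answer: 1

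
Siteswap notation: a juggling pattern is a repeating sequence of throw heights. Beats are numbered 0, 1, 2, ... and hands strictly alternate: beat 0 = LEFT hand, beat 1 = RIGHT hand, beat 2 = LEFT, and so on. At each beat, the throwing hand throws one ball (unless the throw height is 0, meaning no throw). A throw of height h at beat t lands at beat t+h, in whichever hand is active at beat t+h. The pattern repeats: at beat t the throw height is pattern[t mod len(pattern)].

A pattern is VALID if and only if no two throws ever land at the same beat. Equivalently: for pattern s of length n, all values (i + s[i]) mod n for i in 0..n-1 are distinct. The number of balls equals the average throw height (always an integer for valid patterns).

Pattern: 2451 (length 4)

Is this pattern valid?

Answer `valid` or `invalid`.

Answer: valid

Derivation:
i=0: (i + s[i]) mod n = (0 + 2) mod 4 = 2
i=1: (i + s[i]) mod n = (1 + 4) mod 4 = 1
i=2: (i + s[i]) mod n = (2 + 5) mod 4 = 3
i=3: (i + s[i]) mod n = (3 + 1) mod 4 = 0
Residues: [2, 1, 3, 0], distinct: True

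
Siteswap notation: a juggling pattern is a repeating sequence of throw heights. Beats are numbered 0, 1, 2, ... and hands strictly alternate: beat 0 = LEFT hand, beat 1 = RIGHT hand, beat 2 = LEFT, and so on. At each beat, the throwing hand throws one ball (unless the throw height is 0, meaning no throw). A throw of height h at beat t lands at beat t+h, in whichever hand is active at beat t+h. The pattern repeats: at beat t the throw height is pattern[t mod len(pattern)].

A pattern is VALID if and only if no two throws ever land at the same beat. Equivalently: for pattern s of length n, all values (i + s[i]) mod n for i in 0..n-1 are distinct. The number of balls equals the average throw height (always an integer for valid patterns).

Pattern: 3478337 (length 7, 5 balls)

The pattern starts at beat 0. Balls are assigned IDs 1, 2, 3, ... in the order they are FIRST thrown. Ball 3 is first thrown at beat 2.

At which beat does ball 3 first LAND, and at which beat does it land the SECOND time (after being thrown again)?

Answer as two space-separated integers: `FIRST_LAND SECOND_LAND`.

Beat 0 (L): throw ball1 h=3 -> lands@3:R; in-air after throw: [b1@3:R]
Beat 1 (R): throw ball2 h=4 -> lands@5:R; in-air after throw: [b1@3:R b2@5:R]
Beat 2 (L): throw ball3 h=7 -> lands@9:R; in-air after throw: [b1@3:R b2@5:R b3@9:R]
Beat 3 (R): throw ball1 h=8 -> lands@11:R; in-air after throw: [b2@5:R b3@9:R b1@11:R]
Beat 4 (L): throw ball4 h=3 -> lands@7:R; in-air after throw: [b2@5:R b4@7:R b3@9:R b1@11:R]
Beat 5 (R): throw ball2 h=3 -> lands@8:L; in-air after throw: [b4@7:R b2@8:L b3@9:R b1@11:R]
Beat 6 (L): throw ball5 h=7 -> lands@13:R; in-air after throw: [b4@7:R b2@8:L b3@9:R b1@11:R b5@13:R]
Beat 7 (R): throw ball4 h=3 -> lands@10:L; in-air after throw: [b2@8:L b3@9:R b4@10:L b1@11:R b5@13:R]
Beat 8 (L): throw ball2 h=4 -> lands@12:L; in-air after throw: [b3@9:R b4@10:L b1@11:R b2@12:L b5@13:R]
Beat 9 (R): throw ball3 h=7 -> lands@16:L; in-air after throw: [b4@10:L b1@11:R b2@12:L b5@13:R b3@16:L]
Beat 10 (L): throw ball4 h=8 -> lands@18:L; in-air after throw: [b1@11:R b2@12:L b5@13:R b3@16:L b4@18:L]
Beat 11 (R): throw ball1 h=3 -> lands@14:L; in-air after throw: [b2@12:L b5@13:R b1@14:L b3@16:L b4@18:L]
Beat 12 (L): throw ball2 h=3 -> lands@15:R; in-air after throw: [b5@13:R b1@14:L b2@15:R b3@16:L b4@18:L]
Beat 13 (R): throw ball5 h=7 -> lands@20:L; in-air after throw: [b1@14:L b2@15:R b3@16:L b4@18:L b5@20:L]
Beat 14 (L): throw ball1 h=3 -> lands@17:R; in-air after throw: [b2@15:R b3@16:L b1@17:R b4@18:L b5@20:L]
Beat 15 (R): throw ball2 h=4 -> lands@19:R; in-air after throw: [b3@16:L b1@17:R b4@18:L b2@19:R b5@20:L]
Beat 16 (L): throw ball3 h=7 -> lands@23:R; in-air after throw: [b1@17:R b4@18:L b2@19:R b5@20:L b3@23:R]
Ball 3: thrown@2 h=7 -> first land @9; rethrown@9 h=7 -> second land @16

Answer: 9 16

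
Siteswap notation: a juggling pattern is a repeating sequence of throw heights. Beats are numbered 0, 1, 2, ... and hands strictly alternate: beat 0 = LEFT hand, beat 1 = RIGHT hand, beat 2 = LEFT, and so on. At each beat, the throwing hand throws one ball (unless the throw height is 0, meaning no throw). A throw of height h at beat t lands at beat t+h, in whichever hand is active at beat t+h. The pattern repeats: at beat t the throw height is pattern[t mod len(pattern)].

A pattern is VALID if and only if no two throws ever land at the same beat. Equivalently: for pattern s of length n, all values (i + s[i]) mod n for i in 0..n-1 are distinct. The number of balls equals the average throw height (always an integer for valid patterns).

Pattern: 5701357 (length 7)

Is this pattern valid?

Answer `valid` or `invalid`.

Answer: valid

Derivation:
i=0: (i + s[i]) mod n = (0 + 5) mod 7 = 5
i=1: (i + s[i]) mod n = (1 + 7) mod 7 = 1
i=2: (i + s[i]) mod n = (2 + 0) mod 7 = 2
i=3: (i + s[i]) mod n = (3 + 1) mod 7 = 4
i=4: (i + s[i]) mod n = (4 + 3) mod 7 = 0
i=5: (i + s[i]) mod n = (5 + 5) mod 7 = 3
i=6: (i + s[i]) mod n = (6 + 7) mod 7 = 6
Residues: [5, 1, 2, 4, 0, 3, 6], distinct: True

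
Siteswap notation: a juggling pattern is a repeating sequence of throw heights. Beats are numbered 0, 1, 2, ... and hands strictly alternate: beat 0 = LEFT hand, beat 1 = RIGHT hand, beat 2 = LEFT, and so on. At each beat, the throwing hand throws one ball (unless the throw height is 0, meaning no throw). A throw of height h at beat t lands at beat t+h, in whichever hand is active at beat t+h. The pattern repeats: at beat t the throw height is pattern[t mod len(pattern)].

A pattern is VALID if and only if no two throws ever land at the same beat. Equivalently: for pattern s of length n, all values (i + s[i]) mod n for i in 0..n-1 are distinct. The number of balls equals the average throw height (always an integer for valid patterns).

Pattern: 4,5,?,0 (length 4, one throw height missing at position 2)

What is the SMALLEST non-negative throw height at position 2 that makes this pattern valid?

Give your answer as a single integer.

Answer: 3

Derivation:
i=0: (0 + 4) mod 4 = 0
i=1: (1 + 5) mod 4 = 2
i=2: s[i]=? (unknown)
i=3: (3 + 0) mod 4 = 3
Known residues: [0, 2, 3]; need a permutation of 0..3, so missing residue r = 1
Need (2 + s) mod 4 = 1; smallest s = (1 - 2) mod 4 = 3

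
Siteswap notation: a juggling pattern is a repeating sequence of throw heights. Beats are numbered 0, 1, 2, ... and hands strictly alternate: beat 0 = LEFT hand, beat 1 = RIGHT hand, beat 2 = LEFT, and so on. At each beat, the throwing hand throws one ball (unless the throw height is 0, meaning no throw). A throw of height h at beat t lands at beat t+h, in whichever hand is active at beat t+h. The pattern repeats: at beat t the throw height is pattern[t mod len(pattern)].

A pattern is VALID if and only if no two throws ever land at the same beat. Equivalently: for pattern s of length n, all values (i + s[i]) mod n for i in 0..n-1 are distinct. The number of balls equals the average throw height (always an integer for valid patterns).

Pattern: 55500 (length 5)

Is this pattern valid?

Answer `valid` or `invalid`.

i=0: (i + s[i]) mod n = (0 + 5) mod 5 = 0
i=1: (i + s[i]) mod n = (1 + 5) mod 5 = 1
i=2: (i + s[i]) mod n = (2 + 5) mod 5 = 2
i=3: (i + s[i]) mod n = (3 + 0) mod 5 = 3
i=4: (i + s[i]) mod n = (4 + 0) mod 5 = 4
Residues: [0, 1, 2, 3, 4], distinct: True

Answer: valid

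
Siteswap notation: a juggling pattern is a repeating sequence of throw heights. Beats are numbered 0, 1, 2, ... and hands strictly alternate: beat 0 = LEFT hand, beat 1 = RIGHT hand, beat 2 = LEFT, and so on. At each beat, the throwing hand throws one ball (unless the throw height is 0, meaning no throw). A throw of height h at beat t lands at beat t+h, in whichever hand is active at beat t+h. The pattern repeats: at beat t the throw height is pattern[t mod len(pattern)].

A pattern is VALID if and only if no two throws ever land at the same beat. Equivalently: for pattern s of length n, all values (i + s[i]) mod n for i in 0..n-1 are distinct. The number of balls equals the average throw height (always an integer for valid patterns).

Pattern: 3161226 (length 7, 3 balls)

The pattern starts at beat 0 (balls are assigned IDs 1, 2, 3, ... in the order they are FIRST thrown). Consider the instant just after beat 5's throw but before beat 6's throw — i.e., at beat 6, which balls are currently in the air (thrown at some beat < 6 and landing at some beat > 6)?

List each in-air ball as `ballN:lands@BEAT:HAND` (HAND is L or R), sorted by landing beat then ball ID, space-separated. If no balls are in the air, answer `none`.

Answer: ball3:lands@7:R ball2:lands@8:L

Derivation:
Beat 0 (L): throw ball1 h=3 -> lands@3:R; in-air after throw: [b1@3:R]
Beat 1 (R): throw ball2 h=1 -> lands@2:L; in-air after throw: [b2@2:L b1@3:R]
Beat 2 (L): throw ball2 h=6 -> lands@8:L; in-air after throw: [b1@3:R b2@8:L]
Beat 3 (R): throw ball1 h=1 -> lands@4:L; in-air after throw: [b1@4:L b2@8:L]
Beat 4 (L): throw ball1 h=2 -> lands@6:L; in-air after throw: [b1@6:L b2@8:L]
Beat 5 (R): throw ball3 h=2 -> lands@7:R; in-air after throw: [b1@6:L b3@7:R b2@8:L]
Beat 6 (L): throw ball1 h=6 -> lands@12:L; in-air after throw: [b3@7:R b2@8:L b1@12:L]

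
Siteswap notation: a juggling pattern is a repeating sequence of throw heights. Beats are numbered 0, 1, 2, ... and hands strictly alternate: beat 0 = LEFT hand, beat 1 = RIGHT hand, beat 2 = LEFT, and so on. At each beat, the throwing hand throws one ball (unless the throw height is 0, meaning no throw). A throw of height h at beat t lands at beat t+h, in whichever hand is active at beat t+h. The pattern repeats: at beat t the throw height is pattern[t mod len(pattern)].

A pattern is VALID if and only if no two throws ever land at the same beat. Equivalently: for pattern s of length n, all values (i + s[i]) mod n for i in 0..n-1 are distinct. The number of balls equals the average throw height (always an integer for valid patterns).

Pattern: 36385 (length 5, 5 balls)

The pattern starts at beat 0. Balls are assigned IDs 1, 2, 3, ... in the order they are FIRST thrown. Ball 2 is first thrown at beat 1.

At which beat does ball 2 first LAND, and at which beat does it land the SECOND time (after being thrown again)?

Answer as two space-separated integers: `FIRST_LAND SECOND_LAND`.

Beat 0 (L): throw ball1 h=3 -> lands@3:R; in-air after throw: [b1@3:R]
Beat 1 (R): throw ball2 h=6 -> lands@7:R; in-air after throw: [b1@3:R b2@7:R]
Beat 2 (L): throw ball3 h=3 -> lands@5:R; in-air after throw: [b1@3:R b3@5:R b2@7:R]
Beat 3 (R): throw ball1 h=8 -> lands@11:R; in-air after throw: [b3@5:R b2@7:R b1@11:R]
Beat 4 (L): throw ball4 h=5 -> lands@9:R; in-air after throw: [b3@5:R b2@7:R b4@9:R b1@11:R]
Beat 5 (R): throw ball3 h=3 -> lands@8:L; in-air after throw: [b2@7:R b3@8:L b4@9:R b1@11:R]
Beat 6 (L): throw ball5 h=6 -> lands@12:L; in-air after throw: [b2@7:R b3@8:L b4@9:R b1@11:R b5@12:L]
Beat 7 (R): throw ball2 h=3 -> lands@10:L; in-air after throw: [b3@8:L b4@9:R b2@10:L b1@11:R b5@12:L]
Beat 8 (L): throw ball3 h=8 -> lands@16:L; in-air after throw: [b4@9:R b2@10:L b1@11:R b5@12:L b3@16:L]
Beat 9 (R): throw ball4 h=5 -> lands@14:L; in-air after throw: [b2@10:L b1@11:R b5@12:L b4@14:L b3@16:L]
Beat 10 (L): throw ball2 h=3 -> lands@13:R; in-air after throw: [b1@11:R b5@12:L b2@13:R b4@14:L b3@16:L]
Ball 2: thrown@1 h=6 -> first land @7; rethrown@7 h=3 -> second land @10

Answer: 7 10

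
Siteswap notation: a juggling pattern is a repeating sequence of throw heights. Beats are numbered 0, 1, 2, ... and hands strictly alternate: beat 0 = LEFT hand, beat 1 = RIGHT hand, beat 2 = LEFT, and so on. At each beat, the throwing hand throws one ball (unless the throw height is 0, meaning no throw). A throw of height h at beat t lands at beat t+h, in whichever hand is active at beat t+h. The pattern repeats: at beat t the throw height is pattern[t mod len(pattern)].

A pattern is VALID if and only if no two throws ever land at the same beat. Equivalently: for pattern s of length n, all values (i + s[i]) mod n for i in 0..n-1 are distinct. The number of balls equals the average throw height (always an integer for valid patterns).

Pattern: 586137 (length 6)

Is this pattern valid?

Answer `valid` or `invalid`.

i=0: (i + s[i]) mod n = (0 + 5) mod 6 = 5
i=1: (i + s[i]) mod n = (1 + 8) mod 6 = 3
i=2: (i + s[i]) mod n = (2 + 6) mod 6 = 2
i=3: (i + s[i]) mod n = (3 + 1) mod 6 = 4
i=4: (i + s[i]) mod n = (4 + 3) mod 6 = 1
i=5: (i + s[i]) mod n = (5 + 7) mod 6 = 0
Residues: [5, 3, 2, 4, 1, 0], distinct: True

Answer: valid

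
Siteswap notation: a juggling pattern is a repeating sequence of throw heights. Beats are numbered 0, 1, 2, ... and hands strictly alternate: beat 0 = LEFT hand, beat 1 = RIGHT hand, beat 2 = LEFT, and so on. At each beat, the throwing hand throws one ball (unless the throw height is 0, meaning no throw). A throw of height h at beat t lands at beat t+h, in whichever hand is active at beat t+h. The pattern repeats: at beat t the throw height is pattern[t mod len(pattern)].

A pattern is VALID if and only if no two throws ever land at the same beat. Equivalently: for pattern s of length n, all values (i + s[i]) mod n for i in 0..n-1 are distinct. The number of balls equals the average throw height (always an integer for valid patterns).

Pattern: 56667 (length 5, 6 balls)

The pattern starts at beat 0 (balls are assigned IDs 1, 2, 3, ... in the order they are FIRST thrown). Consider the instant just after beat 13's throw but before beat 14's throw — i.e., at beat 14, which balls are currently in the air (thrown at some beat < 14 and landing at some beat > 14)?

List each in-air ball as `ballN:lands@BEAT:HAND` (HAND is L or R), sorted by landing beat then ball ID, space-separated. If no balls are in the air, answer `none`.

Beat 0 (L): throw ball1 h=5 -> lands@5:R; in-air after throw: [b1@5:R]
Beat 1 (R): throw ball2 h=6 -> lands@7:R; in-air after throw: [b1@5:R b2@7:R]
Beat 2 (L): throw ball3 h=6 -> lands@8:L; in-air after throw: [b1@5:R b2@7:R b3@8:L]
Beat 3 (R): throw ball4 h=6 -> lands@9:R; in-air after throw: [b1@5:R b2@7:R b3@8:L b4@9:R]
Beat 4 (L): throw ball5 h=7 -> lands@11:R; in-air after throw: [b1@5:R b2@7:R b3@8:L b4@9:R b5@11:R]
Beat 5 (R): throw ball1 h=5 -> lands@10:L; in-air after throw: [b2@7:R b3@8:L b4@9:R b1@10:L b5@11:R]
Beat 6 (L): throw ball6 h=6 -> lands@12:L; in-air after throw: [b2@7:R b3@8:L b4@9:R b1@10:L b5@11:R b6@12:L]
Beat 7 (R): throw ball2 h=6 -> lands@13:R; in-air after throw: [b3@8:L b4@9:R b1@10:L b5@11:R b6@12:L b2@13:R]
Beat 8 (L): throw ball3 h=6 -> lands@14:L; in-air after throw: [b4@9:R b1@10:L b5@11:R b6@12:L b2@13:R b3@14:L]
Beat 9 (R): throw ball4 h=7 -> lands@16:L; in-air after throw: [b1@10:L b5@11:R b6@12:L b2@13:R b3@14:L b4@16:L]
Beat 10 (L): throw ball1 h=5 -> lands@15:R; in-air after throw: [b5@11:R b6@12:L b2@13:R b3@14:L b1@15:R b4@16:L]
Beat 11 (R): throw ball5 h=6 -> lands@17:R; in-air after throw: [b6@12:L b2@13:R b3@14:L b1@15:R b4@16:L b5@17:R]
Beat 12 (L): throw ball6 h=6 -> lands@18:L; in-air after throw: [b2@13:R b3@14:L b1@15:R b4@16:L b5@17:R b6@18:L]
Beat 13 (R): throw ball2 h=6 -> lands@19:R; in-air after throw: [b3@14:L b1@15:R b4@16:L b5@17:R b6@18:L b2@19:R]
Beat 14 (L): throw ball3 h=7 -> lands@21:R; in-air after throw: [b1@15:R b4@16:L b5@17:R b6@18:L b2@19:R b3@21:R]

Answer: ball1:lands@15:R ball4:lands@16:L ball5:lands@17:R ball6:lands@18:L ball2:lands@19:R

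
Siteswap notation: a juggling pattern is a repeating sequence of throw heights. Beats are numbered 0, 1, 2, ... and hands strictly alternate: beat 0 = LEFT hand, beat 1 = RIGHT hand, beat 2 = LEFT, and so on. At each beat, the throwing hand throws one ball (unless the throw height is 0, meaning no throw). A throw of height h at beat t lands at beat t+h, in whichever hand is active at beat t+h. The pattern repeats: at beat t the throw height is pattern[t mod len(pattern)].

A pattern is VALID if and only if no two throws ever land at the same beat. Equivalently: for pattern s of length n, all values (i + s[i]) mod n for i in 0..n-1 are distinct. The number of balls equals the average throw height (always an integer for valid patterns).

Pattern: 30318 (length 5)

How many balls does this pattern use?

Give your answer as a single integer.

Answer: 3

Derivation:
Pattern = [3, 0, 3, 1, 8], length n = 5
  position 0: throw height = 3, running sum = 3
  position 1: throw height = 0, running sum = 3
  position 2: throw height = 3, running sum = 6
  position 3: throw height = 1, running sum = 7
  position 4: throw height = 8, running sum = 15
Total sum = 15; balls = sum / n = 15 / 5 = 3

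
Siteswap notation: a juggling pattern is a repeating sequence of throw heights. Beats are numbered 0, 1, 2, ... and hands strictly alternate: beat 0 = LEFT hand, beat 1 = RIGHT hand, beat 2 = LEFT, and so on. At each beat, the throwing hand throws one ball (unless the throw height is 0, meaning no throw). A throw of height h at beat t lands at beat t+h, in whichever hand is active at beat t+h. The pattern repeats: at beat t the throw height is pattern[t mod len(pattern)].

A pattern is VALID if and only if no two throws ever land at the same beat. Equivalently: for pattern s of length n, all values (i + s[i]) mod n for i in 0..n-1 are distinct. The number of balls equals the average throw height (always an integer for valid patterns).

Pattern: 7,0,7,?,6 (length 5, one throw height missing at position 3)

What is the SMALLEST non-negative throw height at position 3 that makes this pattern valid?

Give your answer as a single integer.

Answer: 0

Derivation:
i=0: (0 + 7) mod 5 = 2
i=1: (1 + 0) mod 5 = 1
i=2: (2 + 7) mod 5 = 4
i=3: s[i]=? (unknown)
i=4: (4 + 6) mod 5 = 0
Known residues: [0, 1, 2, 4]; need a permutation of 0..4, so missing residue r = 3
Need (3 + s) mod 5 = 3; smallest s = (3 - 3) mod 5 = 0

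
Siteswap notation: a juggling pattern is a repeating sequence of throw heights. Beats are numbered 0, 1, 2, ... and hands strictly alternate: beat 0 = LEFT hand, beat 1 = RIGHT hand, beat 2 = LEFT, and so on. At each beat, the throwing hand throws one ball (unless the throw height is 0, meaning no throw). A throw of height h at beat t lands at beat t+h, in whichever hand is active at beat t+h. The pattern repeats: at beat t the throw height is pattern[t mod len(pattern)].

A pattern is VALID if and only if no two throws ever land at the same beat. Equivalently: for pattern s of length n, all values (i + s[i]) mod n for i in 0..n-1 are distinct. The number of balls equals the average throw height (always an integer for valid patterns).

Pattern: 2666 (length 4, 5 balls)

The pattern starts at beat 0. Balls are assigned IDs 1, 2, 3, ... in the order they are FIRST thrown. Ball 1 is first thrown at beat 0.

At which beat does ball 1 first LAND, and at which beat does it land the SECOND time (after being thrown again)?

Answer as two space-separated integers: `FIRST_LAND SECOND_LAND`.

Answer: 2 8

Derivation:
Beat 0 (L): throw ball1 h=2 -> lands@2:L; in-air after throw: [b1@2:L]
Beat 1 (R): throw ball2 h=6 -> lands@7:R; in-air after throw: [b1@2:L b2@7:R]
Beat 2 (L): throw ball1 h=6 -> lands@8:L; in-air after throw: [b2@7:R b1@8:L]
Beat 3 (R): throw ball3 h=6 -> lands@9:R; in-air after throw: [b2@7:R b1@8:L b3@9:R]
Beat 4 (L): throw ball4 h=2 -> lands@6:L; in-air after throw: [b4@6:L b2@7:R b1@8:L b3@9:R]
Beat 5 (R): throw ball5 h=6 -> lands@11:R; in-air after throw: [b4@6:L b2@7:R b1@8:L b3@9:R b5@11:R]
Beat 6 (L): throw ball4 h=6 -> lands@12:L; in-air after throw: [b2@7:R b1@8:L b3@9:R b5@11:R b4@12:L]
Beat 7 (R): throw ball2 h=6 -> lands@13:R; in-air after throw: [b1@8:L b3@9:R b5@11:R b4@12:L b2@13:R]
Beat 8 (L): throw ball1 h=2 -> lands@10:L; in-air after throw: [b3@9:R b1@10:L b5@11:R b4@12:L b2@13:R]
Ball 1: thrown@0 h=2 -> first land @2; rethrown@2 h=6 -> second land @8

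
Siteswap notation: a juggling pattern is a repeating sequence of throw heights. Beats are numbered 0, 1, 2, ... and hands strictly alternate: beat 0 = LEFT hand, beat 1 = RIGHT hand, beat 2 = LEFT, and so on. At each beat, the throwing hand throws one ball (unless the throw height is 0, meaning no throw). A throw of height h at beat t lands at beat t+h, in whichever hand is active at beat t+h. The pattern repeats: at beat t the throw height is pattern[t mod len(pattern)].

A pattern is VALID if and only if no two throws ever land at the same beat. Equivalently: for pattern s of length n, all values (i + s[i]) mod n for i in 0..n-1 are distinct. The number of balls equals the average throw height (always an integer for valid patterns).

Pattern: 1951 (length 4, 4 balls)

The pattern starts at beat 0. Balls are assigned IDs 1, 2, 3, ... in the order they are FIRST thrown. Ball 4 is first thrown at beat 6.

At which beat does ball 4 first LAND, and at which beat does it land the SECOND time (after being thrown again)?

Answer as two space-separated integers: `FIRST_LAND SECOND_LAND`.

Answer: 11 12

Derivation:
Beat 0 (L): throw ball1 h=1 -> lands@1:R; in-air after throw: [b1@1:R]
Beat 1 (R): throw ball1 h=9 -> lands@10:L; in-air after throw: [b1@10:L]
Beat 2 (L): throw ball2 h=5 -> lands@7:R; in-air after throw: [b2@7:R b1@10:L]
Beat 3 (R): throw ball3 h=1 -> lands@4:L; in-air after throw: [b3@4:L b2@7:R b1@10:L]
Beat 4 (L): throw ball3 h=1 -> lands@5:R; in-air after throw: [b3@5:R b2@7:R b1@10:L]
Beat 5 (R): throw ball3 h=9 -> lands@14:L; in-air after throw: [b2@7:R b1@10:L b3@14:L]
Beat 6 (L): throw ball4 h=5 -> lands@11:R; in-air after throw: [b2@7:R b1@10:L b4@11:R b3@14:L]
Beat 7 (R): throw ball2 h=1 -> lands@8:L; in-air after throw: [b2@8:L b1@10:L b4@11:R b3@14:L]
Beat 8 (L): throw ball2 h=1 -> lands@9:R; in-air after throw: [b2@9:R b1@10:L b4@11:R b3@14:L]
Beat 9 (R): throw ball2 h=9 -> lands@18:L; in-air after throw: [b1@10:L b4@11:R b3@14:L b2@18:L]
Beat 10 (L): throw ball1 h=5 -> lands@15:R; in-air after throw: [b4@11:R b3@14:L b1@15:R b2@18:L]
Beat 11 (R): throw ball4 h=1 -> lands@12:L; in-air after throw: [b4@12:L b3@14:L b1@15:R b2@18:L]
Beat 12 (L): throw ball4 h=1 -> lands@13:R; in-air after throw: [b4@13:R b3@14:L b1@15:R b2@18:L]
Ball 4: thrown@6 h=5 -> first land @11; rethrown@11 h=1 -> second land @12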